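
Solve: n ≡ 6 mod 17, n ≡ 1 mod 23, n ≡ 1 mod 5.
M = 17 × 23 × 5 = 1955. M₁ = 115, y₁ ≡ 4 mod 17. M₂ = 85, y₂ ≡ 13 mod 23. M₃ = 391, y₃ ≡ 1 mod 5. n = 6×115×4 + 1×85×13 + 1×391×1 ≡ 346 mod 1955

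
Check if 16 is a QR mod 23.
By Euler's criterion: 16^{11} ≡ 1 (mod 23). Since this equals 1, 16 is a QR.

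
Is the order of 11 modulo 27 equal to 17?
Powers of 11 mod 27: 11^1≡11, 11^2≡13, 11^3≡8, 11^4≡7, 11^5≡23, 11^6≡10, 11^7≡2, 11^8≡22, 11^9≡26, 11^10≡16, 11^11≡14, 11^12≡19, 11^13≡20, 11^14≡4, 11^15≡17, 11^16≡25, 11^17≡5, 11^18≡1. 11^17≡5≢1, so ord ≠ 17. No, the actual order is 18.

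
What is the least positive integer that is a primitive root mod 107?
g = 2. Powers: [2, 4, 8, 16, 32, 64, 21, 42, ...] generates all 106 non-zero residues.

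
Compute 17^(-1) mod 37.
Since 37 is prime, by Fermat 17^(-1) ≡ 17^{35} ≡ 24 mod 37. Verify: 17 × 24 = 408 ≡ 1 mod 37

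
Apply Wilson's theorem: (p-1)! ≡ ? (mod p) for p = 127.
By Wilson's theorem, (126)! ≡ -1 ≡ 126 mod 127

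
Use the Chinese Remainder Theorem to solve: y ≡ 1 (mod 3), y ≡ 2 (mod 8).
M = 3 × 8 = 24. M₁ = 8, y₁ ≡ 2 (mod 3). M₂ = 3, y₂ ≡ 3 (mod 8). y = 1×8×2 + 2×3×3 ≡ 10 (mod 24)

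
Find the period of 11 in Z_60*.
Powers of 11 mod 60: 11^1≡11, 11^2≡1. So the order of 11 is 2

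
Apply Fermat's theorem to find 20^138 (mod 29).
By Fermat: 20^{28} ≡ 1 (mod 29). 138 = 4×28 + 26. So 20^{138} ≡ 20^{26} ≡ 24 (mod 29)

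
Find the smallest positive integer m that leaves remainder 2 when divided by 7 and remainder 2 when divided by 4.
M = 7 × 4 = 28. M₁ = 4, y₁ ≡ 2 mod 7. M₂ = 7, y₂ ≡ 3 mod 4. m = 2×4×2 + 2×7×3 ≡ 2 mod 28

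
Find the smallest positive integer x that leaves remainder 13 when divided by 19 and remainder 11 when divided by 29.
M = 19 × 29 = 551. M₁ = 29, y₁ ≡ 2 mod 19. M₂ = 19, y₂ ≡ 26 mod 29. x = 13×29×2 + 11×19×26 ≡ 127 mod 551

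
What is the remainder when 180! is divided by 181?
By Wilson's theorem, (180)! ≡ -1 ≡ 180 mod 181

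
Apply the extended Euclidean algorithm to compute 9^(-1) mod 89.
Extended GCD: 9(10) + 89(-1) = 1. So 9^(-1) ≡ 10 (mod 89). Verify: 9 × 10 = 90 ≡ 1 (mod 89)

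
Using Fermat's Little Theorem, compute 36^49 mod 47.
By Fermat: 36^{46} ≡ 1 (mod 47). So 36^{49} = 36^{46} · 36^{3} ≡ 36^{3} ≡ 32 (mod 47)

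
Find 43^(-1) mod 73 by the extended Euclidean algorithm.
Extended GCD: 43(17) + 73(-10) = 1. So 43^(-1) ≡ 17 mod 73. Verify: 43 × 17 = 731 ≡ 1 mod 73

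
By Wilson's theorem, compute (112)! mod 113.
By Wilson's theorem, (112)! ≡ -1 ≡ 112 mod 113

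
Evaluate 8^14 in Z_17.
By repeated squaring (mod 17): 8^{1}≡8, 8^{2}≡13, 8^{4}≡16, 8^{8}≡1. Then 8^{14} = 8^{8+4+2} ≡ 1 × 16 × 13 ≡ 4 (mod 17)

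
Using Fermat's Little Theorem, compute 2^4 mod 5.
By Fermat's Little Theorem, 2^{4} ≡ 1 mod 5 since 5 is prime and gcd(2, 5) = 1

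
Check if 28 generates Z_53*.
28^{13} ≡ 1 (mod 53) and 13 < 52, so ord_53(28) = 13 ≠ 52 and 28 is not a primitive root.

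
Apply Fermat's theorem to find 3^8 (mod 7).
By Fermat: 3^{6} ≡ 1 (mod 7). So 3^{8} = 3^{6} · 3^{2} ≡ 3^{2} ≡ 2 (mod 7)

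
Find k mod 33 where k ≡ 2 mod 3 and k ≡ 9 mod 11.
M = 3 × 11 = 33. M₁ = 11, y₁ ≡ 2 mod 3. M₂ = 3, y₂ ≡ 4 mod 11. k = 2×11×2 + 9×3×4 ≡ 20 mod 33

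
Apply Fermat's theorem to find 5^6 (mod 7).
By Fermat's Little Theorem, 5^{6} ≡ 1 (mod 7) since 7 is prime and gcd(5, 7) = 1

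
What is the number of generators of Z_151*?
Number of primitive roots mod 151 = φ(p-1) = φ(150) = 40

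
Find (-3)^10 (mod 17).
By repeated squaring (mod 17): (-3)^{1}≡14, (-3)^{2}≡9, (-3)^{4}≡13, (-3)^{8}≡16. Then (-3)^{10} = (-3)^{8+2} ≡ 16 × 9 ≡ 8 (mod 17)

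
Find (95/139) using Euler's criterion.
(95/139) = 95^{69} mod 139 = -1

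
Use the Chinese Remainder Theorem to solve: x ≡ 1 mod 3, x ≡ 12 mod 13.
M = 3 × 13 = 39. M₁ = 13, y₁ ≡ 1 mod 3. M₂ = 3, y₂ ≡ 9 mod 13. x = 1×13×1 + 12×3×9 ≡ 25 mod 39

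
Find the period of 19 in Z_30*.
Powers of 19 mod 30: 19^1≡19, 19^2≡1. So the order of 19 is 2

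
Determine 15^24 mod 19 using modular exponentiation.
Using Fermat: 15^{18} ≡ 1 mod 19. 24 ≡ 6 mod 18. So 15^{24} ≡ 15^{6} ≡ 11 mod 19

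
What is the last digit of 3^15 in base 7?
Using Fermat: 3^{6} ≡ 1 mod 7. 15 ≡ 3 mod 6. So 3^{15} ≡ 3^{3} ≡ 6 mod 7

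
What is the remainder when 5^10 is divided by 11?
Using Fermat: 5^{10} ≡ 1 (mod 11). 10 ≡ 0 (mod 10). So 5^{10} ≡ 5^{0} ≡ 1 (mod 11)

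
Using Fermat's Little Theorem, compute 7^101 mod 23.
By Fermat: 7^{22} ≡ 1 (mod 23). 101 = 4×22 + 13. So 7^{101} ≡ 7^{13} ≡ 20 (mod 23)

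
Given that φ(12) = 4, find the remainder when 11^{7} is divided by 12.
By Euler: 11^{4} ≡ 1 mod 12 since gcd(11, 12) = 1. 7 = 1×4 + 3. So 11^{7} ≡ 11^{3} ≡ 11 mod 12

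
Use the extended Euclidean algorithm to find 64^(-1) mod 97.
Extended GCD: 64(47) + 97(-31) = 1. So 64^(-1) ≡ 47 (mod 97). Verify: 64 × 47 = 3008 ≡ 1 (mod 97)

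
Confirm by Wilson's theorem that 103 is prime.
(102)! mod 103 = 102. Since this equals -1 mod 103, Wilson confirms 103 is prime.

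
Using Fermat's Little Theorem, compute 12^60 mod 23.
By Fermat: 12^{22} ≡ 1 (mod 23). 60 = 2×22 + 16. So 12^{60} ≡ 12^{16} ≡ 18 (mod 23)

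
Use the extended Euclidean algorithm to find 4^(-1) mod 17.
Extended GCD: 4(-4) + 17(1) = 1. So 4^(-1) ≡ -4 ≡ 13 (mod 17). Verify: 4 × 13 = 52 ≡ 1 (mod 17)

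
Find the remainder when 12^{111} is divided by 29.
By Fermat: 12^{28} ≡ 1 mod 29. 111 = 3×28 + 27. So 12^{111} ≡ 12^{27} ≡ 17 mod 29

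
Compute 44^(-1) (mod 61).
Since 61 is prime, by Fermat 44^(-1) ≡ 44^{59} ≡ 43 (mod 61). Verify: 44 × 43 = 1892 ≡ 1 (mod 61)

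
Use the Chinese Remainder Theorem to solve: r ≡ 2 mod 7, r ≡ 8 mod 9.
M = 7 × 9 = 63. M₁ = 9, y₁ ≡ 4 mod 7. M₂ = 7, y₂ ≡ 4 mod 9. r = 2×9×4 + 8×7×4 ≡ 44 mod 63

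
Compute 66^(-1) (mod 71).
Since 71 is prime, by Fermat 66^(-1) ≡ 66^{69} ≡ 14 (mod 71). Verify: 66 × 14 = 924 ≡ 1 (mod 71)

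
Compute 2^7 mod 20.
By repeated squaring (mod 20): 2^{1}≡2, 2^{2}≡4, 2^{4}≡16. Then 2^{7} = 2^{4+2+1} ≡ 16 × 4 × 2 ≡ 8 (mod 20)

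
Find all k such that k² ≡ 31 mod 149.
The square roots of 31 mod 149 are 39 and 110. Verify: 39² = 1521 ≡ 31 mod 149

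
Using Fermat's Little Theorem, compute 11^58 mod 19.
By Fermat: 11^{18} ≡ 1 mod 19. 58 = 3×18 + 4. So 11^{58} ≡ 11^{4} ≡ 11 mod 19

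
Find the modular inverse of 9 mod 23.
Since 23 is prime, by Fermat 9^(-1) ≡ 9^{21} ≡ 18 (mod 23). Verify: 9 × 18 = 162 ≡ 1 (mod 23)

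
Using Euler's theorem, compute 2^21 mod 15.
By Euler: 2^{8} ≡ 1 (mod 15) since gcd(2, 15) = 1. 21 = 2×8 + 5. So 2^{21} ≡ 2^{5} ≡ 2 (mod 15)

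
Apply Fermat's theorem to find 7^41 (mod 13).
By Fermat: 7^{12} ≡ 1 (mod 13). 41 = 3×12 + 5. So 7^{41} ≡ 7^{5} ≡ 11 (mod 13)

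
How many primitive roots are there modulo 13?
Number of primitive roots mod 13 = φ(p-1) = φ(12) = 4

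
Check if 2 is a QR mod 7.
By Euler's criterion: 2^{3} ≡ 1 mod 7. Since this equals 1, 2 is a QR.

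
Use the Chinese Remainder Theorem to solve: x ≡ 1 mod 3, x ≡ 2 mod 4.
M = 3 × 4 = 12. M₁ = 4, y₁ ≡ 1 mod 3. M₂ = 3, y₂ ≡ 3 mod 4. x = 1×4×1 + 2×3×3 ≡ 10 mod 12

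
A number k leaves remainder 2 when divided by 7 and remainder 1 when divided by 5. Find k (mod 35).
M = 7 × 5 = 35. M₁ = 5, y₁ ≡ 3 (mod 7). M₂ = 7, y₂ ≡ 3 (mod 5). k = 2×5×3 + 1×7×3 ≡ 16 (mod 35)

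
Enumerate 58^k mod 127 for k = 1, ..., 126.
58^1, 58^2, ..., 58^{126} mod 127: [58, 62, 40, 34, 67, 76, 90, 13, 119, 44, 12, 61, 109, 99, 27, 42, 23, 64, 29, 31, 20, 17, 97, 38, 45, 70, 123, 22, 6, 94, 118, 113, 77, 21, 75, 32, 78, 79, 10, 72, 112, 19, 86, 35, 125, 11, 3, 47, 59, 120, 102, 74, 101, 16, 39, 103, 5, 36, 56, 73, 43, 81, 126, 69, 65, 87, 93, 60, 51, 37, 114, 8, 83, 115, 66, 18, 28, 100, 85, 104, 63, 98, 96, 107, 110, 30, 89, 82, 57, 4, 105, 121, 33, 9, 14, 50, 106, 52, 95, 49, 48, 117, 55, 15, 108, 41, 92, 2, 116, 124, 80, 68, 7, 25, 53, 26, 111, 88, 24, 122, 91, 71, 54, 84, 46, 1]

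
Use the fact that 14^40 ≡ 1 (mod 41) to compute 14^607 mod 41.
By Fermat: 14^{40} ≡ 1 (mod 41). 607 ≡ 7 (mod 40). So 14^{607} ≡ 14^{7} ≡ 3 (mod 41)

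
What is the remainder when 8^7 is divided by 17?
By repeated squaring mod 17: 8^{1}≡8, 8^{2}≡13, 8^{4}≡16. Then 8^{7} = 8^{4+2+1} ≡ 16 × 13 × 8 ≡ 15 mod 17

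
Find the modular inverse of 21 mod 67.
Since 67 is prime, by Fermat 21^(-1) ≡ 21^{65} ≡ 16 mod 67. Verify: 21 × 16 = 336 ≡ 1 mod 67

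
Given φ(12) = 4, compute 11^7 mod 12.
By Euler: 11^{4} ≡ 1 mod 12 since gcd(11, 12) = 1. 7 = 1×4 + 3. So 11^{7} ≡ 11^{3} ≡ 11 mod 12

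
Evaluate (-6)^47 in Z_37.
Using Fermat: (-6)^{36} ≡ 1 (mod 37). 47 ≡ 11 (mod 36). So (-6)^{47} ≡ (-6)^{11} ≡ 6 (mod 37)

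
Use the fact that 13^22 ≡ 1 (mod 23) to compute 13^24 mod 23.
By Fermat: 13^{22} ≡ 1 (mod 23). So 13^{24} = 13^{22} · 13^{2} ≡ 13^{2} ≡ 8 (mod 23)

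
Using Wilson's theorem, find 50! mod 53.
(52)! = (50)! × (51) × (52) ≡ -1 (mod 53). So (50)! ≡ -1 × [(52)(51)]^(-1) ≡ 26 (mod 53)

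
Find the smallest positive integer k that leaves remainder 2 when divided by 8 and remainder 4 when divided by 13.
M = 8 × 13 = 104. M₁ = 13, y₁ ≡ 5 mod 8. M₂ = 8, y₂ ≡ 5 mod 13. k = 2×13×5 + 4×8×5 ≡ 82 mod 104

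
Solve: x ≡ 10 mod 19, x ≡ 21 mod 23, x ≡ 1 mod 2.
M = 19 × 23 × 2 = 874. M₁ = 46, y₁ ≡ 12 mod 19. M₂ = 38, y₂ ≡ 20 mod 23. M₃ = 437, y₃ ≡ 1 mod 2. x = 10×46×12 + 21×38×20 + 1×437×1 ≡ 67 mod 874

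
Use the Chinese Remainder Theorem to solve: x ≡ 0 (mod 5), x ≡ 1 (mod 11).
M = 5 × 11 = 55. M₁ = 11, y₁ ≡ 1 (mod 5). M₂ = 5, y₂ ≡ 9 (mod 11). x = 0×11×1 + 1×5×9 ≡ 45 (mod 55)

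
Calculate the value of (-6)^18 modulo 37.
By repeated squaring mod 37: (-6)^{1}≡31, (-6)^{2}≡36, (-6)^{4}≡1, (-6)^{8}≡1, (-6)^{16}≡1. Then (-6)^{18} = (-6)^{16+2} ≡ 1 × 36 ≡ 36 mod 37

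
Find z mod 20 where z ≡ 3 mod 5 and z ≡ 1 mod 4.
M = 5 × 4 = 20. M₁ = 4, y₁ ≡ 4 mod 5. M₂ = 5, y₂ ≡ 1 mod 4. z = 3×4×4 + 1×5×1 ≡ 13 mod 20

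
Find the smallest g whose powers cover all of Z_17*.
g = 3. Powers: [3, 9, 10, 13, 5, 15, 11, 16, ...] generates all 16 non-zero residues.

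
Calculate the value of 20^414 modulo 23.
Using Fermat: 20^{22} ≡ 1 mod 23. 414 ≡ 18 mod 22. So 20^{414} ≡ 20^{18} ≡ 2 mod 23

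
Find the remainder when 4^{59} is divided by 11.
By Fermat: 4^{10} ≡ 1 mod 11. 59 = 5×10 + 9. So 4^{59} ≡ 4^{9} ≡ 3 mod 11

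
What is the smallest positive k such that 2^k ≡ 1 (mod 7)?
Powers of 2 mod 7: 2^1≡2, 2^2≡4, 2^3≡1. ord_7(2) = 3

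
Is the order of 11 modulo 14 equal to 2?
Powers of 11 mod 14: 11^1≡11, 11^2≡9, 11^3≡1. 11^2≡9≢1, so ord ≠ 2. No, the actual order is 3.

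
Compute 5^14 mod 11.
Using Fermat: 5^{10} ≡ 1 (mod 11). 14 ≡ 4 (mod 10). So 5^{14} ≡ 5^{4} ≡ 9 (mod 11)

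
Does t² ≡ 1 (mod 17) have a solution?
By Euler's criterion: 1^{8} ≡ 1 (mod 17). Since this equals 1, 1 is a QR.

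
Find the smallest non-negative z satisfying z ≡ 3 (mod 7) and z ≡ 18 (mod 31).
M = 7 × 31 = 217. M₁ = 31, y₁ ≡ 5 (mod 7). M₂ = 7, y₂ ≡ 9 (mod 31). z = 3×31×5 + 18×7×9 ≡ 80 (mod 217)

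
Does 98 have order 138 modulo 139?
ord_139(98) divides 138. For each prime q|138: 98^{69}≡138, 98^{46}≡42, 98^{6}≡112, none ≡ 1. So 98 has order 138 and is a primitive root mod 139.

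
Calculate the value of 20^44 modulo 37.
Using Fermat: 20^{36} ≡ 1 (mod 37). 44 ≡ 8 (mod 36). So 20^{44} ≡ 20^{8} ≡ 33 (mod 37)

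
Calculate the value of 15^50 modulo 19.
Using Fermat: 15^{18} ≡ 1 mod 19. 50 ≡ 14 mod 18. So 15^{50} ≡ 15^{14} ≡ 17 mod 19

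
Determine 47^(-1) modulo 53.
Since 53 is prime, by Fermat 47^(-1) ≡ 47^{51} ≡ 44 (mod 53). Verify: 47 × 44 = 2068 ≡ 1 (mod 53)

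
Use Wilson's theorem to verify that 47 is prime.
(46)! mod 47 = 46. Since this equals -1 (mod 47), Wilson confirms 47 is prime.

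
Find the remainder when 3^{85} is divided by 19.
By Fermat: 3^{18} ≡ 1 mod 19. 85 = 4×18 + 13. So 3^{85} ≡ 3^{13} ≡ 14 mod 19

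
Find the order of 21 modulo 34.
Powers of 21 mod 34: 21^1≡21, 21^2≡33, 21^3≡13, 21^4≡1. Order = 4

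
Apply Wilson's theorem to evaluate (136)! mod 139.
(138)! = (136)! × (137) × (138) ≡ -1 (mod 139). So (136)! ≡ -1 × [(138)(137)]^(-1) ≡ 69 (mod 139)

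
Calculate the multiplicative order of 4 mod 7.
Powers of 4 mod 7: 4^1≡4, 4^2≡2, 4^3≡1. So the order of 4 is 3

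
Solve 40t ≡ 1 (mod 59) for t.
Since 59 is prime, by Fermat 40^(-1) ≡ 40^{57} ≡ 31 (mod 59). Verify: 40 × 31 = 1240 ≡ 1 (mod 59)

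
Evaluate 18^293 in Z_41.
Using Fermat: 18^{40} ≡ 1 mod 41. 293 ≡ 13 mod 40. So 18^{293} ≡ 18^{13} ≡ 10 mod 41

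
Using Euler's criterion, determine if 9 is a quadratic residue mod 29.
By Euler's criterion: 9^{14} ≡ 1 mod 29. Since this equals 1, 9 is a QR.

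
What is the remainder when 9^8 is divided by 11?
By repeated squaring (mod 11): 9^{1}≡9, 9^{2}≡4, 9^{4}≡5, 9^{8}≡3. So 9^{8} ≡ 3 (mod 11)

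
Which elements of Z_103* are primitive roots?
There are φ(102) = 32 primitive roots mod 103: {5, 6, 11, 12, 20, 21, 35, 40, 43, 44, 45, 48, 51, 53, 54, 62, 65, 67, 70, 71, 74, 75, 77, 78, 84, 85, 86, 87, 88, 96, 99, 101}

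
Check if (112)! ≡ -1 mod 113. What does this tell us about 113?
(112)! mod 113 = 112. Since this equals -1 mod 113, Wilson confirms 113 is prime.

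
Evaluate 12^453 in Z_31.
Using Fermat: 12^{30} ≡ 1 mod 31. 453 ≡ 3 mod 30. So 12^{453} ≡ 12^{3} ≡ 23 mod 31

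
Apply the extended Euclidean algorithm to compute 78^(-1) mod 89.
Extended GCD: 78(8) + 89(-7) = 1. So 78^(-1) ≡ 8 (mod 89). Verify: 78 × 8 = 624 ≡ 1 (mod 89)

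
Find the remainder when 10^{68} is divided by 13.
By Fermat: 10^{12} ≡ 1 (mod 13). 68 = 5×12 + 8. So 10^{68} ≡ 10^{8} ≡ 9 (mod 13)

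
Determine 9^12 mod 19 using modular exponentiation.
By repeated squaring mod 19: 9^{1}≡9, 9^{2}≡5, 9^{4}≡6, 9^{8}≡17. Then 9^{12} = 9^{8+4} ≡ 17 × 6 ≡ 7 mod 19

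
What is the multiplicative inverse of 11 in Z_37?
Since 37 is prime, by Fermat 11^(-1) ≡ 11^{35} ≡ 27 mod 37. Verify: 11 × 27 = 297 ≡ 1 mod 37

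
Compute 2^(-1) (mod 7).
Since 7 is prime, by Fermat 2^(-1) ≡ 2^{5} ≡ 4 (mod 7). Verify: 2 × 4 = 8 ≡ 1 (mod 7)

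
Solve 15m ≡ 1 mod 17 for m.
Since 17 is prime, by Fermat 15^(-1) ≡ 15^{15} ≡ 8 mod 17. Verify: 15 × 8 = 120 ≡ 1 mod 17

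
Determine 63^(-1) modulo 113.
Since 113 is prime, by Fermat 63^(-1) ≡ 63^{111} ≡ 61 mod 113. Verify: 63 × 61 = 3843 ≡ 1 mod 113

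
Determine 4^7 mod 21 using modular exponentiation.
By repeated squaring (mod 21): 4^{1}≡4, 4^{2}≡16, 4^{4}≡4. Then 4^{7} = 4^{4+2+1} ≡ 4 × 16 × 4 ≡ 4 (mod 21)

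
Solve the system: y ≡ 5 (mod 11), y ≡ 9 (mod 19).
M = 11 × 19 = 209. M₁ = 19, y₁ ≡ 7 (mod 11). M₂ = 11, y₂ ≡ 7 (mod 19). y = 5×19×7 + 9×11×7 ≡ 104 (mod 209)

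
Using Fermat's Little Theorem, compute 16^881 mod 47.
By Fermat: 16^{46} ≡ 1 (mod 47). 881 ≡ 7 (mod 46). So 16^{881} ≡ 16^{7} ≡ 32 (mod 47)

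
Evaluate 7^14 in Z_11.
Using Fermat: 7^{10} ≡ 1 (mod 11). 14 ≡ 4 (mod 10). So 7^{14} ≡ 7^{4} ≡ 3 (mod 11)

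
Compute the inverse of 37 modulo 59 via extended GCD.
Extended GCD: 37(8) + 59(-5) = 1. So 37^(-1) ≡ 8 mod 59. Verify: 37 × 8 = 296 ≡ 1 mod 59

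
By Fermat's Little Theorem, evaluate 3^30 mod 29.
By Fermat: 3^{28} ≡ 1 mod 29. So 3^{30} = 3^{28} · 3^{2} ≡ 3^{2} ≡ 9 mod 29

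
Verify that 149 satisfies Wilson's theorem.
(148)! mod 149 = 148. Since this equals -1 (mod 149), Wilson confirms 149 is prime.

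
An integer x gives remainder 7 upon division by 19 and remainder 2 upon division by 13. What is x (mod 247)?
M = 19 × 13 = 247. M₁ = 13, y₁ ≡ 3 (mod 19). M₂ = 19, y₂ ≡ 11 (mod 13). x = 7×13×3 + 2×19×11 ≡ 197 (mod 247)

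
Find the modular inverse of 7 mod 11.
Since 11 is prime, by Fermat 7^(-1) ≡ 7^{9} ≡ 8 (mod 11). Verify: 7 × 8 = 56 ≡ 1 (mod 11)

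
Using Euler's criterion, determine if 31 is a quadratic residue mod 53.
By Euler's criterion: 31^{26} ≡ 52 mod 53. Since this equals -1 (≡ 52), 31 is not a QR.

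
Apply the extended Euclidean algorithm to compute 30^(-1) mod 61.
Extended GCD: 30(-2) + 61(1) = 1. So 30^(-1) ≡ -2 ≡ 59 mod 61. Verify: 30 × 59 = 1770 ≡ 1 mod 61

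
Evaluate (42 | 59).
(42/59) = 42^{29} mod 59 = -1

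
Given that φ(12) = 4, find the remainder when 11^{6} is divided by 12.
By Euler: 11^{4} ≡ 1 (mod 12) since gcd(11, 12) = 1. 6 = 1×4 + 2. So 11^{6} ≡ 11^{2} ≡ 1 (mod 12)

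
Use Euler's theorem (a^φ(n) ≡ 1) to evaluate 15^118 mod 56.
By Euler: 15^{24} ≡ 1 mod 56 since gcd(15, 56) = 1. 118 = 4×24 + 22. So 15^{118} ≡ 15^{22} ≡ 1 mod 56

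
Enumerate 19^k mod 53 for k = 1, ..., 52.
19^1, 19^2, ..., 19^{52} mod 53: [19, 43, 22, 47, 45, 7, 27, 36, 48, 11, 50, 49, 30, 40, 18, 24, 32, 25, 51, 15, 20, 9, 12, 16, 39, 52, 34, 10, 31, 6, 8, 46, 26, 17, 5, 42, 3, 4, 23, 13, 35, 29, 21, 28, 2, 38, 33, 44, 41, 37, 14, 1]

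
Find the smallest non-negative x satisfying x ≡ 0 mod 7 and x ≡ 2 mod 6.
M = 7 × 6 = 42. M₁ = 6, y₁ ≡ 6 mod 7. M₂ = 7, y₂ ≡ 1 mod 6. x = 0×6×6 + 2×7×1 ≡ 14 mod 42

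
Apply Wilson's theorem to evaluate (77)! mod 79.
(78)! = (77)! × (78) ≡ -1 mod 79. So (77)! ≡ -1 × (78)^(-1) ≡ (-1)×(-1) = 1 mod 79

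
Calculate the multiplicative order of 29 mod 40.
Powers of 29 mod 40: 29^1≡29, 29^2≡1. So the order of 29 is 2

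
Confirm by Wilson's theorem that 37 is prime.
(36)! mod 37 = 36. Since this equals -1 mod 37, Wilson confirms 37 is prime.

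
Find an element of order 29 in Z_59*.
3 has order 29 mod 59 since 3^{29} ≡ 1 (mod 59) and no smaller power works.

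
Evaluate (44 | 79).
(44/79) = 44^{39} mod 79 = 1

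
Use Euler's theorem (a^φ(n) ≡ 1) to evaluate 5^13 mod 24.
By Euler: 5^{8} ≡ 1 mod 24 since gcd(5, 24) = 1. 13 = 1×8 + 5. So 5^{13} ≡ 5^{5} ≡ 5 mod 24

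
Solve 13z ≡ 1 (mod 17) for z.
Since 17 is prime, by Fermat 13^(-1) ≡ 13^{15} ≡ 4 (mod 17). Verify: 13 × 4 = 52 ≡ 1 (mod 17)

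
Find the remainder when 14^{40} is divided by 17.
By Fermat: 14^{16} ≡ 1 mod 17. 40 = 2×16 + 8. So 14^{40} ≡ 14^{8} ≡ 16 mod 17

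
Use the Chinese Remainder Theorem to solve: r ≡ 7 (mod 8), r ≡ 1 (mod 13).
M = 8 × 13 = 104. M₁ = 13, y₁ ≡ 5 (mod 8). M₂ = 8, y₂ ≡ 5 (mod 13). r = 7×13×5 + 1×8×5 ≡ 79 (mod 104)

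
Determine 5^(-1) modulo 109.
Since 109 is prime, by Fermat 5^(-1) ≡ 5^{107} ≡ 22 (mod 109). Verify: 5 × 22 = 110 ≡ 1 (mod 109)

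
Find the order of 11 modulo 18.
Powers of 11 mod 18: 11^1≡11, 11^2≡13, 11^3≡17, 11^4≡7, 11^5≡5, 11^6≡1. ord_18(11) = 6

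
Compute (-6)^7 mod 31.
By repeated squaring mod 31: (-6)^{1}≡25, (-6)^{2}≡5, (-6)^{4}≡25. Then (-6)^{7} = (-6)^{4+2+1} ≡ 25 × 5 × 25 ≡ 25 mod 31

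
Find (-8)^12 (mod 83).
By repeated squaring (mod 83): (-8)^{1}≡75, (-8)^{2}≡64, (-8)^{4}≡29, (-8)^{8}≡11. Then (-8)^{12} = (-8)^{8+4} ≡ 11 × 29 ≡ 70 (mod 83)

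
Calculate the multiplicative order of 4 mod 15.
Powers of 4 mod 15: 4^1≡4, 4^2≡1. ord_15(4) = 2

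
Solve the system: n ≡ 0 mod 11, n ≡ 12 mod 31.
M = 11 × 31 = 341. M₁ = 31, y₁ ≡ 5 mod 11. M₂ = 11, y₂ ≡ 17 mod 31. n = 0×31×5 + 12×11×17 ≡ 198 mod 341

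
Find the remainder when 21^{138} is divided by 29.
By Fermat: 21^{28} ≡ 1 mod 29. 138 = 4×28 + 26. So 21^{138} ≡ 21^{26} ≡ 5 mod 29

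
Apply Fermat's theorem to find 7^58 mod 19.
By Fermat: 7^{18} ≡ 1 mod 19. 58 = 3×18 + 4. So 7^{58} ≡ 7^{4} ≡ 7 mod 19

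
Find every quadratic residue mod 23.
Quadratic residues modulo 23: {1, 2, 3, 4, 6, 8, 9, 12, 13, 16, 18}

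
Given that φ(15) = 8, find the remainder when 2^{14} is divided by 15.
By Euler: 2^{8} ≡ 1 mod 15 since gcd(2, 15) = 1. 14 = 1×8 + 6. So 2^{14} ≡ 2^{6} ≡ 4 mod 15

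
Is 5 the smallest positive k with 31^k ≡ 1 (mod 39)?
Powers of 31 mod 39: 31^1≡31, 31^2≡25, 31^3≡34, 31^4≡1. Already 31^4≡1, so the order is 4 < 5. No, the actual order is 4.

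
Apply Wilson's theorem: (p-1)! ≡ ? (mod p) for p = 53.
By Wilson's theorem, (52)! ≡ -1 ≡ 52 mod 53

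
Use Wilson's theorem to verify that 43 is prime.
(42)! mod 43 = 42. Since this equals -1 mod 43, Wilson confirms 43 is prime.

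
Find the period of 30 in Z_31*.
Powers of 30 mod 31: 30^1≡30, 30^2≡1. So the order of 30 is 2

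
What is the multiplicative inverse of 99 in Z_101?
Since 101 is prime, by Fermat 99^(-1) ≡ 99^{99} ≡ 50 mod 101. Verify: 99 × 50 = 4950 ≡ 1 mod 101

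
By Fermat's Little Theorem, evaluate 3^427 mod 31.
By Fermat: 3^{30} ≡ 1 (mod 31). 427 ≡ 7 (mod 30). So 3^{427} ≡ 3^{7} ≡ 17 (mod 31)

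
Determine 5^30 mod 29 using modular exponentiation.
Using Fermat: 5^{28} ≡ 1 mod 29. 30 ≡ 2 mod 28. So 5^{30} ≡ 5^{2} ≡ 25 mod 29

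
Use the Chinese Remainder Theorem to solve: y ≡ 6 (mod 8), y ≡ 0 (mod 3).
M = 8 × 3 = 24. M₁ = 3, y₁ ≡ 3 (mod 8). M₂ = 8, y₂ ≡ 2 (mod 3). y = 6×3×3 + 0×8×2 ≡ 6 (mod 24)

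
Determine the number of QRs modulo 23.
For prime 23, there are (p-1)/2 = (23-1)/2 = 11 quadratic residues (excluding 0).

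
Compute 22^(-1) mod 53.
Since 53 is prime, by Fermat 22^(-1) ≡ 22^{51} ≡ 41 mod 53. Verify: 22 × 41 = 902 ≡ 1 mod 53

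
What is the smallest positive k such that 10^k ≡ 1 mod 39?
Powers of 10 mod 39: 10^1≡10, 10^2≡22, 10^3≡25, 10^4≡16, 10^5≡4, 10^6≡1. Order = 6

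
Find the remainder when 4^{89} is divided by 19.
By Fermat: 4^{18} ≡ 1 mod 19. 89 = 4×18 + 17. So 4^{89} ≡ 4^{17} ≡ 5 mod 19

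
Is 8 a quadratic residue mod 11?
By Euler's criterion: 8^{5} ≡ 10 (mod 11). Since this equals -1 (≡ 10), 8 is not a QR.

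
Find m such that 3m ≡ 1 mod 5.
Since 5 is prime, by Fermat 3^(-1) ≡ 3^{3} ≡ 2 mod 5. Verify: 3 × 2 = 6 ≡ 1 mod 5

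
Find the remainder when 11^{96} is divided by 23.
By Fermat: 11^{22} ≡ 1 (mod 23). 96 = 4×22 + 8. So 11^{96} ≡ 11^{8} ≡ 8 (mod 23)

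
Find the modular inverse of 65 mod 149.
Since 149 is prime, by Fermat 65^(-1) ≡ 65^{147} ≡ 94 (mod 149). Verify: 65 × 94 = 6110 ≡ 1 (mod 149)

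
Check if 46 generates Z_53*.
46^{13} ≡ 1 mod 53 and 13 < 52, so ord_53(46) = 13 ≠ 52 and 46 is not a primitive root.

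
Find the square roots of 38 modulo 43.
The square roots of 38 mod 43 are 9 and 34. Verify: 9² = 81 ≡ 38 mod 43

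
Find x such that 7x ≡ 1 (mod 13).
Since 13 is prime, by Fermat 7^(-1) ≡ 7^{11} ≡ 2 (mod 13). Verify: 7 × 2 = 14 ≡ 1 (mod 13)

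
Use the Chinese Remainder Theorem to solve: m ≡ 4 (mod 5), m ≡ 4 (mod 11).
M = 5 × 11 = 55. M₁ = 11, y₁ ≡ 1 (mod 5). M₂ = 5, y₂ ≡ 9 (mod 11). m = 4×11×1 + 4×5×9 ≡ 4 (mod 55)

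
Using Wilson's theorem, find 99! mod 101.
(100)! = (99)! × (100) ≡ -1 mod 101. So (99)! ≡ -1 × (100)^(-1) ≡ (-1)×(-1) = 1 mod 101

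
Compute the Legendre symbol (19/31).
(19/31) = 19^{15} mod 31 = 1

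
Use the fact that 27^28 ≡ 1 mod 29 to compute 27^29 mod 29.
By Fermat: 27^{28} ≡ 1 mod 29. So 27^{29} = 27^{28} · 27^{1} ≡ 27^{1} ≡ 27 mod 29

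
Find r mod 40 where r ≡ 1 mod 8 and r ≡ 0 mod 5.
M = 8 × 5 = 40. M₁ = 5, y₁ ≡ 5 mod 8. M₂ = 8, y₂ ≡ 2 mod 5. r = 1×5×5 + 0×8×2 ≡ 25 mod 40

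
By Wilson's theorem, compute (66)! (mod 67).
By Wilson's theorem, (66)! ≡ -1 ≡ 66 (mod 67)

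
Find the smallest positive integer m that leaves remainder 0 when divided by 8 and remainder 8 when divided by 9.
M = 8 × 9 = 72. M₁ = 9, y₁ ≡ 1 (mod 8). M₂ = 8, y₂ ≡ 8 (mod 9). m = 0×9×1 + 8×8×8 ≡ 8 (mod 72)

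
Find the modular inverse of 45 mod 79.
Since 79 is prime, by Fermat 45^(-1) ≡ 45^{77} ≡ 72 (mod 79). Verify: 45 × 72 = 3240 ≡ 1 (mod 79)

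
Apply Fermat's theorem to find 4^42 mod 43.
By Fermat's Little Theorem, 4^{42} ≡ 1 mod 43 since 43 is prime and gcd(4, 43) = 1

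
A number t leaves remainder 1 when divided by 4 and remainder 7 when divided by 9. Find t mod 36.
M = 4 × 9 = 36. M₁ = 9, y₁ ≡ 1 mod 4. M₂ = 4, y₂ ≡ 7 mod 9. t = 1×9×1 + 7×4×7 ≡ 25 mod 36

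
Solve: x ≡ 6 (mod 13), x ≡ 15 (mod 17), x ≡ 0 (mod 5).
M = 13 × 17 × 5 = 1105. M₁ = 85, y₁ ≡ 2 (mod 13). M₂ = 65, y₂ ≡ 11 (mod 17). M₃ = 221, y₃ ≡ 1 (mod 5). x = 6×85×2 + 15×65×11 + 0×221×1 ≡ 695 (mod 1105)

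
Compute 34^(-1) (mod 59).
Since 59 is prime, by Fermat 34^(-1) ≡ 34^{57} ≡ 33 (mod 59). Verify: 34 × 33 = 1122 ≡ 1 (mod 59)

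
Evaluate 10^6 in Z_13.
By repeated squaring mod 13: 10^{1}≡10, 10^{2}≡9, 10^{4}≡3. Then 10^{6} = 10^{4+2} ≡ 3 × 9 ≡ 1 mod 13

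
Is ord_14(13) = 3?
Powers of 13 mod 14: 13^1≡13, 13^2≡1. Already 13^2≡1, so the order is 2 < 3. No, the actual order is 2.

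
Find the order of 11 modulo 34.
Powers of 11 mod 34: 11^1≡11, 11^2≡19, 11^3≡5, 11^4≡21, 11^5≡27, 11^6≡25, 11^7≡3, 11^8≡33, 11^9≡23, 11^10≡15, 11^11≡29, 11^12≡13, 11^13≡7, 11^14≡9, 11^15≡31, 11^16≡1. Order = 16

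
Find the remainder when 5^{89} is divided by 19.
By Fermat: 5^{18} ≡ 1 (mod 19). 89 = 4×18 + 17. So 5^{89} ≡ 5^{17} ≡ 4 (mod 19)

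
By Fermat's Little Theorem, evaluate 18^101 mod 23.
By Fermat: 18^{22} ≡ 1 (mod 23). 101 = 4×22 + 13. So 18^{101} ≡ 18^{13} ≡ 2 (mod 23)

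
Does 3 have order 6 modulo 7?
ord_7(3) divides 6. For each prime q|6: 3^{3}≡6, 3^{2}≡2, none ≡ 1. So 3 has order 6 and is a primitive root mod 7.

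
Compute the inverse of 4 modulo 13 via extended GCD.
Extended GCD: 4(-3) + 13(1) = 1. So 4^(-1) ≡ -3 ≡ 10 mod 13. Verify: 4 × 10 = 40 ≡ 1 mod 13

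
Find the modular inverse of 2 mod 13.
Since 13 is prime, by Fermat 2^(-1) ≡ 2^{11} ≡ 7 mod 13. Verify: 2 × 7 = 14 ≡ 1 mod 13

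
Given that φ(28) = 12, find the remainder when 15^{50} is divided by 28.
By Euler: 15^{12} ≡ 1 (mod 28) since gcd(15, 28) = 1. 50 = 4×12 + 2. So 15^{50} ≡ 15^{2} ≡ 1 (mod 28)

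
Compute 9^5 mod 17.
By repeated squaring mod 17: 9^{1}≡9, 9^{2}≡13, 9^{4}≡16. Then 9^{5} = 9^{4+1} ≡ 16 × 9 ≡ 8 mod 17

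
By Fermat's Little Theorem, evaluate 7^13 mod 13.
By Fermat: 7^{12} ≡ 1 mod 13. So 7^{13} = 7^{12} · 7^{1} ≡ 7^{1} ≡ 7 mod 13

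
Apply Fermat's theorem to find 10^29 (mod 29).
By Fermat: 10^{28} ≡ 1 (mod 29). So 10^{29} = 10^{28} · 10^{1} ≡ 10^{1} ≡ 10 (mod 29)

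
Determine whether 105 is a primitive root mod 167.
ord_167(105) divides 166. For each prime q|166: 105^{83}≡166, 105^{2}≡3, none ≡ 1. So 105 has order 166 and is a primitive root mod 167.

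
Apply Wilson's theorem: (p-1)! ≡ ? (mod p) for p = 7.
By Wilson's theorem, (6)! ≡ -1 ≡ 6 mod 7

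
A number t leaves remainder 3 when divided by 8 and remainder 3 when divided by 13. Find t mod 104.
M = 8 × 13 = 104. M₁ = 13, y₁ ≡ 5 mod 8. M₂ = 8, y₂ ≡ 5 mod 13. t = 3×13×5 + 3×8×5 ≡ 3 mod 104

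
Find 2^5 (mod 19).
By repeated squaring (mod 19): 2^{1}≡2, 2^{2}≡4, 2^{4}≡16. Then 2^{5} = 2^{4+1} ≡ 16 × 2 ≡ 13 (mod 19)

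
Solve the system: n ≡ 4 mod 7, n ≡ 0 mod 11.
M = 7 × 11 = 77. M₁ = 11, y₁ ≡ 2 mod 7. M₂ = 7, y₂ ≡ 8 mod 11. n = 4×11×2 + 0×7×8 ≡ 11 mod 77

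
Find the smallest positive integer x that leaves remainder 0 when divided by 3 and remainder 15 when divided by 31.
M = 3 × 31 = 93. M₁ = 31, y₁ ≡ 1 (mod 3). M₂ = 3, y₂ ≡ 21 (mod 31). x = 0×31×1 + 15×3×21 ≡ 15 (mod 93)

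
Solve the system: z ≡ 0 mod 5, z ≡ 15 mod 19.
M = 5 × 19 = 95. M₁ = 19, y₁ ≡ 4 mod 5. M₂ = 5, y₂ ≡ 4 mod 19. z = 0×19×4 + 15×5×4 ≡ 15 mod 95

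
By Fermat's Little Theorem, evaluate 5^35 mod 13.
By Fermat: 5^{12} ≡ 1 (mod 13). 35 = 2×12 + 11. So 5^{35} ≡ 5^{11} ≡ 8 (mod 13)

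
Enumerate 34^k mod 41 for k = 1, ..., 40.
34^1, 34^2, ..., 34^{40} mod 41: [34, 8, 26, 23, 3, 20, 24, 37, 28, 9, 19, 31, 29, 2, 27, 16, 11, 5, 6, 40, 7, 33, 15, 18, 38, 21, 17, 4, 13, 32, 22, 10, 12, 39, 14, 25, 30, 36, 35, 1]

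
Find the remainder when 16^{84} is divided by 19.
By Fermat: 16^{18} ≡ 1 (mod 19). 84 = 4×18 + 12. So 16^{84} ≡ 16^{12} ≡ 11 (mod 19)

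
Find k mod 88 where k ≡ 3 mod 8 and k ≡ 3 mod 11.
M = 8 × 11 = 88. M₁ = 11, y₁ ≡ 3 mod 8. M₂ = 8, y₂ ≡ 7 mod 11. k = 3×11×3 + 3×8×7 ≡ 3 mod 88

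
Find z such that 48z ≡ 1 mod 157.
Since 157 is prime, by Fermat 48^(-1) ≡ 48^{155} ≡ 36 mod 157. Verify: 48 × 36 = 1728 ≡ 1 mod 157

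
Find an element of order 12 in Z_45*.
2 has order 12 mod 45 since 2^{12} ≡ 1 mod 45 and no smaller power works.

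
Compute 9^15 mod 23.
By repeated squaring (mod 23): 9^{1}≡9, 9^{2}≡12, 9^{4}≡6, 9^{8}≡13. Then 9^{15} = 9^{8+4+2+1} ≡ 13 × 6 × 12 × 9 ≡ 6 (mod 23)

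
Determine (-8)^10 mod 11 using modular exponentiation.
Using Fermat: (-8)^{10} ≡ 1 mod 11. 10 ≡ 0 mod 10. So (-8)^{10} ≡ (-8)^{0} ≡ 1 mod 11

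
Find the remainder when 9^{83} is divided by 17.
By Fermat: 9^{16} ≡ 1 mod 17. 83 = 5×16 + 3. So 9^{83} ≡ 9^{3} ≡ 15 mod 17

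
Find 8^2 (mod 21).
8^{2} = 64 ≡ 1 (mod 21)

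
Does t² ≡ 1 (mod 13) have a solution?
By Euler's criterion: 1^{6} ≡ 1 (mod 13). Since this equals 1, 1 is a QR.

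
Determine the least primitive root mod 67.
g = 2. For each prime q|66: 2^{33}≡66, 2^{22}≡37, 2^{6}≡64, none ≡ 1, so ord_67(2) = 66 and 2 is a primitive root.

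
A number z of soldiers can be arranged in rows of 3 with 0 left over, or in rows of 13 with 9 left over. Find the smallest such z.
M = 3 × 13 = 39. M₁ = 13, y₁ ≡ 1 mod 3. M₂ = 3, y₂ ≡ 9 mod 13. z = 0×13×1 + 9×3×9 ≡ 9 mod 39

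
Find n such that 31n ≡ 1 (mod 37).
Since 37 is prime, by Fermat 31^(-1) ≡ 31^{35} ≡ 6 (mod 37). Verify: 31 × 6 = 186 ≡ 1 (mod 37)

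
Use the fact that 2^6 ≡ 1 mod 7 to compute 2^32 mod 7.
By Fermat: 2^{6} ≡ 1 mod 7. 32 = 5×6 + 2. So 2^{32} ≡ 2^{2} ≡ 4 mod 7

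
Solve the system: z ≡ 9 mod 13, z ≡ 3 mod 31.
M = 13 × 31 = 403. M₁ = 31, y₁ ≡ 8 mod 13. M₂ = 13, y₂ ≡ 12 mod 31. z = 9×31×8 + 3×13×12 ≡ 282 mod 403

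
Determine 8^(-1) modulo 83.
Since 83 is prime, by Fermat 8^(-1) ≡ 8^{81} ≡ 52 mod 83. Verify: 8 × 52 = 416 ≡ 1 mod 83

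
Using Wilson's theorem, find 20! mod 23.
(22)! = (20)! × (21) × (22) ≡ -1 (mod 23). So (20)! ≡ -1 × [(22)(21)]^(-1) ≡ 11 (mod 23)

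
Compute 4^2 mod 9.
4^{2} = 16 ≡ 7 mod 9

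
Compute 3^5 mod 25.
By repeated squaring (mod 25): 3^{1}≡3, 3^{2}≡9, 3^{4}≡6. Then 3^{5} = 3^{4+1} ≡ 6 × 3 ≡ 18 (mod 25)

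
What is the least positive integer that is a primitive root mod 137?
g = 3. For each prime q|136: 3^{68}≡136, 3^{8}≡122, none ≡ 1, so ord_137(3) = 136 and 3 is a primitive root.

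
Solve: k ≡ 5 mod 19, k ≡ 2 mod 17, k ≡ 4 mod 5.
M = 19 × 17 × 5 = 1615. M₁ = 85, y₁ ≡ 17 mod 19. M₂ = 95, y₂ ≡ 12 mod 17. M₃ = 323, y₃ ≡ 2 mod 5. k = 5×85×17 + 2×95×12 + 4×323×2 ≡ 784 mod 1615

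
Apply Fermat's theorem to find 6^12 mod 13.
By Fermat's Little Theorem, 6^{12} ≡ 1 mod 13 since 13 is prime and gcd(6, 13) = 1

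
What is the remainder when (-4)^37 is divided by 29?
Using Fermat: (-4)^{28} ≡ 1 (mod 29). 37 ≡ 9 (mod 28). So (-4)^{37} ≡ (-4)^{9} ≡ 16 (mod 29)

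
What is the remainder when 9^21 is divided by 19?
Using Fermat: 9^{18} ≡ 1 (mod 19). 21 ≡ 3 (mod 18). So 9^{21} ≡ 9^{3} ≡ 7 (mod 19)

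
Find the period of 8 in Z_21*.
Powers of 8 mod 21: 8^1≡8, 8^2≡1. So the order of 8 is 2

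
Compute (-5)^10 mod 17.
By repeated squaring (mod 17): (-5)^{1}≡12, (-5)^{2}≡8, (-5)^{4}≡13, (-5)^{8}≡16. Then (-5)^{10} = (-5)^{8+2} ≡ 16 × 8 ≡ 9 (mod 17)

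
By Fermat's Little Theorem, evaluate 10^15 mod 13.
By Fermat: 10^{12} ≡ 1 (mod 13). So 10^{15} = 10^{12} · 10^{3} ≡ 10^{3} ≡ 12 (mod 13)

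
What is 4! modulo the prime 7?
(6)! = (4)! × (5) × (6) ≡ -1 (mod 7). So (4)! ≡ -1 × [(6)(5)]^(-1) ≡ 3 (mod 7)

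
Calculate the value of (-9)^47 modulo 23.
Using Fermat: (-9)^{22} ≡ 1 mod 23. 47 ≡ 3 mod 22. So (-9)^{47} ≡ (-9)^{3} ≡ 7 mod 23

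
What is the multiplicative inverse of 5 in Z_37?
Since 37 is prime, by Fermat 5^(-1) ≡ 5^{35} ≡ 15 mod 37. Verify: 5 × 15 = 75 ≡ 1 mod 37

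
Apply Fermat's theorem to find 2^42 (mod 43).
By Fermat's Little Theorem, 2^{42} ≡ 1 (mod 43) since 43 is prime and gcd(2, 43) = 1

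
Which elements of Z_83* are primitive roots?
There are φ(82) = 40 primitive roots mod 83: {2, 5, 6, 8, 13, 14, 15, 18, 19, 20, 22, 24, 32, 34, 35, 39, 42, 43, 45, 46, 47, 50, 52, 53, 54, 55, 56, 57, 58, 60, 62, 66, 67, 71, 72, 73, 74, 76, 79, 80}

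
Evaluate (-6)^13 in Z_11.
Using Fermat: (-6)^{10} ≡ 1 (mod 11). 13 ≡ 3 (mod 10). So (-6)^{13} ≡ (-6)^{3} ≡ 4 (mod 11)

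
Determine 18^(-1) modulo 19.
Since 19 is prime, by Fermat 18^(-1) ≡ 18^{17} ≡ 18 mod 19. Verify: 18 × 18 = 324 ≡ 1 mod 19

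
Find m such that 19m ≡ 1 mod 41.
Since 41 is prime, by Fermat 19^(-1) ≡ 19^{39} ≡ 13 mod 41. Verify: 19 × 13 = 247 ≡ 1 mod 41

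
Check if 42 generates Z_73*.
ord_73(42) divides 72. For each prime q|72: 42^{36}≡72, 42^{24}≡64, none ≡ 1. So 42 has order 72 and is a primitive root mod 73.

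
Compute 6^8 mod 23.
By repeated squaring mod 23: 6^{1}≡6, 6^{2}≡13, 6^{4}≡8, 6^{8}≡18. So 6^{8} ≡ 18 mod 23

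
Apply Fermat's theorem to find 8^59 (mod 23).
By Fermat: 8^{22} ≡ 1 (mod 23). 59 = 2×22 + 15. So 8^{59} ≡ 8^{15} ≡ 2 (mod 23)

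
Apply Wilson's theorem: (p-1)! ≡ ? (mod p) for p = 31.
By Wilson's theorem, (30)! ≡ -1 ≡ 30 mod 31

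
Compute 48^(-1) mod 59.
Since 59 is prime, by Fermat 48^(-1) ≡ 48^{57} ≡ 16 mod 59. Verify: 48 × 16 = 768 ≡ 1 mod 59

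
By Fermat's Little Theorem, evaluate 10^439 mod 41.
By Fermat: 10^{40} ≡ 1 (mod 41). 439 ≡ 39 (mod 40). So 10^{439} ≡ 10^{39} ≡ 37 (mod 41)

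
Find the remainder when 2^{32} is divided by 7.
By Fermat: 2^{6} ≡ 1 mod 7. 32 = 5×6 + 2. So 2^{32} ≡ 2^{2} ≡ 4 mod 7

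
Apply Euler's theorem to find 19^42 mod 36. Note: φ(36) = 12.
By Euler: 19^{12} ≡ 1 mod 36 since gcd(19, 36) = 1. 42 = 3×12 + 6. So 19^{42} ≡ 19^{6} ≡ 1 mod 36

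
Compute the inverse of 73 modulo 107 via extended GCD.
Extended GCD: 73(22) + 107(-15) = 1. So 73^(-1) ≡ 22 mod 107. Verify: 73 × 22 = 1606 ≡ 1 mod 107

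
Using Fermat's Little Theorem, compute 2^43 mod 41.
By Fermat: 2^{40} ≡ 1 (mod 41). So 2^{43} = 2^{40} · 2^{3} ≡ 2^{3} ≡ 8 (mod 41)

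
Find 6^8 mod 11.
By repeated squaring mod 11: 6^{1}≡6, 6^{2}≡3, 6^{4}≡9, 6^{8}≡4. So 6^{8} ≡ 4 mod 11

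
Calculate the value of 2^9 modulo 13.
By repeated squaring (mod 13): 2^{1}≡2, 2^{2}≡4, 2^{4}≡3, 2^{8}≡9. Then 2^{9} = 2^{8+1} ≡ 9 × 2 ≡ 5 (mod 13)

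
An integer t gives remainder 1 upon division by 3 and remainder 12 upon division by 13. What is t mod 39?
M = 3 × 13 = 39. M₁ = 13, y₁ ≡ 1 mod 3. M₂ = 3, y₂ ≡ 9 mod 13. t = 1×13×1 + 12×3×9 ≡ 25 mod 39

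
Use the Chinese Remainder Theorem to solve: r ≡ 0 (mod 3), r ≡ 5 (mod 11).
M = 3 × 11 = 33. M₁ = 11, y₁ ≡ 2 (mod 3). M₂ = 3, y₂ ≡ 4 (mod 11). r = 0×11×2 + 5×3×4 ≡ 27 (mod 33)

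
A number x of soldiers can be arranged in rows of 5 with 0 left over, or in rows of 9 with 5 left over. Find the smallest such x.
M = 5 × 9 = 45. M₁ = 9, y₁ ≡ 4 mod 5. M₂ = 5, y₂ ≡ 2 mod 9. x = 0×9×4 + 5×5×2 ≡ 5 mod 45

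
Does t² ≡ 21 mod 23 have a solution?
By Euler's criterion: 21^{11} ≡ 22 mod 23. Since this equals -1 (≡ 22), 21 is not a QR.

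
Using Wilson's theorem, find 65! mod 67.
(66)! = (65)! × (66) ≡ -1 (mod 67). So (65)! ≡ -1 × (66)^(-1) ≡ (-1)×(-1) = 1 (mod 67)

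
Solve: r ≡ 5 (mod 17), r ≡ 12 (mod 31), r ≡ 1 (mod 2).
M = 17 × 31 × 2 = 1054. M₁ = 62, y₁ ≡ 14 (mod 17). M₂ = 34, y₂ ≡ 21 (mod 31). M₃ = 527, y₃ ≡ 1 (mod 2). r = 5×62×14 + 12×34×21 + 1×527×1 ≡ 787 (mod 1054)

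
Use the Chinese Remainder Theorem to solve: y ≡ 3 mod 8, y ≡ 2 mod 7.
M = 8 × 7 = 56. M₁ = 7, y₁ ≡ 7 mod 8. M₂ = 8, y₂ ≡ 1 mod 7. y = 3×7×7 + 2×8×1 ≡ 51 mod 56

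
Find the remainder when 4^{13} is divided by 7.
By Fermat: 4^{6} ≡ 1 (mod 7). 13 = 2×6 + 1. So 4^{13} ≡ 4^{1} ≡ 4 (mod 7)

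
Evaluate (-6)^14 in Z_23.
By repeated squaring mod 23: (-6)^{1}≡17, (-6)^{2}≡13, (-6)^{4}≡8, (-6)^{8}≡18. Then (-6)^{14} = (-6)^{8+4+2} ≡ 18 × 8 × 13 ≡ 9 mod 23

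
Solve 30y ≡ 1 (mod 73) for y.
Since 73 is prime, by Fermat 30^(-1) ≡ 30^{71} ≡ 56 (mod 73). Verify: 30 × 56 = 1680 ≡ 1 (mod 73)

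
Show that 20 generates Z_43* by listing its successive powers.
20^1, 20^2, ..., 20^{42} mod 43: [20, 13, 2, 40, 26, 4, 37, 9, 8, 31, 18, 16, 19, 36, 32, 38, 29, 21, 33, 15, 42, 23, 30, 41, 3, 17, 39, 6, 34, 35, 12, 25, 27, 24, 7, 11, 5, 14, 22, 10, 28, 1]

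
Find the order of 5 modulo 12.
Powers of 5 mod 12: 5^1≡5, 5^2≡1. ord_12(5) = 2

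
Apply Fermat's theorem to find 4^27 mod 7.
By Fermat: 4^{6} ≡ 1 mod 7. 27 = 4×6 + 3. So 4^{27} ≡ 4^{3} ≡ 1 mod 7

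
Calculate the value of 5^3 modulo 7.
5^{3} = 125 ≡ 6 (mod 7)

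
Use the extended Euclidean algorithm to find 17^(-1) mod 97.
Extended GCD: 17(40) + 97(-7) = 1. So 17^(-1) ≡ 40 mod 97. Verify: 17 × 40 = 680 ≡ 1 mod 97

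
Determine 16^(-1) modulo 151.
Since 151 is prime, by Fermat 16^(-1) ≡ 16^{149} ≡ 85 (mod 151). Verify: 16 × 85 = 1360 ≡ 1 (mod 151)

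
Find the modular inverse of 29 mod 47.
Since 47 is prime, by Fermat 29^(-1) ≡ 29^{45} ≡ 13 mod 47. Verify: 29 × 13 = 377 ≡ 1 mod 47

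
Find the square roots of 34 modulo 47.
The square roots of 34 mod 47 are 9 and 38. Verify: 9² = 81 ≡ 34 (mod 47)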